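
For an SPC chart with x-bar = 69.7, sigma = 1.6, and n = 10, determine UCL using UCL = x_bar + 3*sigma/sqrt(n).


UCL = 69.7 + 3 * 1.6 / sqrt(10)

71.22


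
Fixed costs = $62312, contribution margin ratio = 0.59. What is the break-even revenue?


Formula: BER = Fixed Costs / Contribution Margin Ratio
BER = $62312 / 0.59
BER = $105613.56 (to the nearest cent)

$105613.56


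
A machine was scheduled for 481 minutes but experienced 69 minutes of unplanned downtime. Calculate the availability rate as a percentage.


Formula: Availability = (Planned Time - Downtime) / Planned Time * 100
Uptime = 481 - 69 = 412 min
Availability = 412 / 481 * 100 = 85.7%

85.7%


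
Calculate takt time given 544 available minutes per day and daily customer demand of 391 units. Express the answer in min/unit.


Formula: Takt Time = Available Production Time / Customer Demand
Takt = 544 min/day / 391 units/day
Takt = 1.39 min/unit

1.39 min/unit


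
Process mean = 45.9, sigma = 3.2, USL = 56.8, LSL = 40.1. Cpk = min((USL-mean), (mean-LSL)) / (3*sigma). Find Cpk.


Cpu = (56.8 - 45.9) / (3 * 3.2) = 1.14
Cpl = (45.9 - 40.1) / (3 * 3.2) = 0.6
Cpk = min(1.14, 0.6) = 0.6

0.6


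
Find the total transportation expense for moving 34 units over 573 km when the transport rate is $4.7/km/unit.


TC = dist * cost * units = 573 * 4.7 * 34 = $91565.40

$91565.40


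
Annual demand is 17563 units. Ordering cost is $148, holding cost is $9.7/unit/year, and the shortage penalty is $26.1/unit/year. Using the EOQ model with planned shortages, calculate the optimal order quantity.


Formula: EOQ* = sqrt(2DS/H) * sqrt((H+P)/P)
Base EOQ = sqrt(2*17563*148/9.7) = 732.08 units
Correction = sqrt((9.7+26.1)/26.1) = 1.17117
EOQ* = 732.08 * 1.17117 = 857.4 units

857.4 units


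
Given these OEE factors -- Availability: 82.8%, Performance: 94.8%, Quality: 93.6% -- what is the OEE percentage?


Formula: OEE = Availability * Performance * Quality / 10000
A * P = 82.8% * 94.8% / 100 = 78.49%
OEE = 78.49% * 93.6% / 100 = 73.5%

73.5%


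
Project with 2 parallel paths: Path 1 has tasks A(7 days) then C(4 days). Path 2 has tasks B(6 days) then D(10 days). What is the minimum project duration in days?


Path 1 = 7 + 4 = 11 days
Path 2 = 6 + 10 = 16 days
Duration = max(11, 16) = 16 days

16 days


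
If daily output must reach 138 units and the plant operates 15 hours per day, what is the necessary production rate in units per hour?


Formula: Production Rate = Daily Demand / Available Hours
Rate = 138 units/day / 15 hours/day
Rate = 9.2 units/hour

9.2 units/hour


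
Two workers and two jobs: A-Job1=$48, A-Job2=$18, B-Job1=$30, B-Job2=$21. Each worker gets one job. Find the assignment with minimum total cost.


Option 1: A->1 + B->2 = $48 + $21 = $69
Option 2: A->2 + B->1 = $18 + $30 = $48
Min cost = min($69, $48) = $48

$48


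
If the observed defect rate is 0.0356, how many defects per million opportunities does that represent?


DPMO = defect_rate * 1000000 = 0.0356 * 1000000

35600


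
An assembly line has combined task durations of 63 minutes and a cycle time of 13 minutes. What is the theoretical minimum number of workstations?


Formula: N_min = ceil(Sum of Task Times / Cycle Time)
N_min = ceil(63 min / 13 min) = ceil(4.8462)
N_min = 5 stations

5


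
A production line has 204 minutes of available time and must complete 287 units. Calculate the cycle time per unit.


Formula: CT = Available Time / Number of Units
CT = 204 min / 287 units
CT = 0.71 min/unit

0.71 min/unit


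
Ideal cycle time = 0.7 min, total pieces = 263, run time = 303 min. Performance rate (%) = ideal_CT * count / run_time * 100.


Formula: Performance = (Ideal CT * Total Count) / Run Time * 100
Ideal output time = 0.7 * 263 = 184.1 min
Performance = 184.1 / 303 * 100 = 60.8%

60.8%


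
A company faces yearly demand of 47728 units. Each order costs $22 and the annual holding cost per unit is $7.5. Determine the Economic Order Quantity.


Formula: EOQ = sqrt(2 * D * S / H)
Numerator: 2 * 47728 * 22 = 2100032
2DS/H = 2100032 / 7.5 = 280004.3
EOQ = sqrt(280004.3) = 529.2 units

529.2 units


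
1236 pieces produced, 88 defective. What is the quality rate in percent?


Formula: Quality Rate = Good Pieces / Total Pieces * 100
Good pieces = 1236 - 88 = 1148
QR = 1148 / 1236 * 100 = 92.9%

92.9%


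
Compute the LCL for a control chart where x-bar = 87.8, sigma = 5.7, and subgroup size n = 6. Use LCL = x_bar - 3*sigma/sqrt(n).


LCL = 87.8 - 3 * 5.7 / sqrt(6)

80.82


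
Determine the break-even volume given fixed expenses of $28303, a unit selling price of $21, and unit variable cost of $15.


Formula: BEQ = Fixed Costs / (Price - Variable Cost)
Contribution margin = $21 - $15 = $6/unit
BEQ = ceil($28303 / $6/unit) = ceil(4717.17) = 4718 units

4718 units


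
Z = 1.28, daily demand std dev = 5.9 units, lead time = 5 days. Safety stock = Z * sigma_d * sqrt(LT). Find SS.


Formula: SS = z * sigma_d * sqrt(LT)
sqrt(LT) = sqrt(5) = 2.2361
SS = 1.28 * 5.9 * 2.2361
SS = 16.9 units

16.9 units


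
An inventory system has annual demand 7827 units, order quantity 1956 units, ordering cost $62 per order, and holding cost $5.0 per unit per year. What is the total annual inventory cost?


TC = 7827/1956 * 62 + 1956/2 * 5.0

$5138.10


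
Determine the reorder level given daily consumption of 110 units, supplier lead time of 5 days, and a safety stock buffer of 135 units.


Formula: ROP = (Daily Demand * Lead Time) + Safety Stock
Demand during lead time = 110 * 5 = 550 units
ROP = 550 + 135 = 685 units

685 units


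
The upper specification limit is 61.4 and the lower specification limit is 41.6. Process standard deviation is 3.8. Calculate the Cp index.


Cp = (61.4 - 41.6) / (6 * 3.8)

0.87


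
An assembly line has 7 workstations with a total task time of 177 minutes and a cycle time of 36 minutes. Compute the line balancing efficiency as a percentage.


Formula: Efficiency = Sum of Task Times / (N_stations * CT) * 100
Total station capacity = 7 stations * 36 min = 252 min
Efficiency = 177 / 252 * 100 = 70.2%

70.2%


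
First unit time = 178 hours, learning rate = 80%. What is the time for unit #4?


Formula: T_n = T_1 * (learning_rate)^(log2(n)) where learning_rate = rate/100
Doublings = log2(4) = 2
T_n = 178 * 0.8^2
T_n = 178 * 0.64 = 113.9 hours

113.9 hours


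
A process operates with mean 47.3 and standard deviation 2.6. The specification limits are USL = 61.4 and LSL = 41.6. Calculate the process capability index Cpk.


Cpu = (61.4 - 47.3) / (3 * 2.6) = 1.81
Cpl = (47.3 - 41.6) / (3 * 2.6) = 0.73
Cpk = min(1.81, 0.73) = 0.73

0.73


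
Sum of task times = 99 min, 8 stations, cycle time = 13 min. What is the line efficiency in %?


Formula: Efficiency = Sum of Task Times / (N_stations * CT) * 100
Total station capacity = 8 stations * 13 min = 104 min
Efficiency = 99 / 104 * 100 = 95.2%

95.2%


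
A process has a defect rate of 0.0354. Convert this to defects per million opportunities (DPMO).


DPMO = defect_rate * 1000000 = 0.0354 * 1000000

35400


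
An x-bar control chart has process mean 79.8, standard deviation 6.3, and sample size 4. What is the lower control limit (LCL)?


LCL = 79.8 - 3 * 6.3 / sqrt(4)

70.35


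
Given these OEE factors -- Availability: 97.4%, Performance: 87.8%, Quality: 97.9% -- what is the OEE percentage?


Formula: OEE = Availability * Performance * Quality / 10000
A * P = 97.4% * 87.8% / 100 = 85.52%
OEE = 85.52% * 97.9% / 100 = 83.7%

83.7%


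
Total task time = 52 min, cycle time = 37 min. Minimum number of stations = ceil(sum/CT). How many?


Formula: N_min = ceil(Sum of Task Times / Cycle Time)
N_min = ceil(52 min / 37 min) = ceil(1.4054)
N_min = 2 stations

2


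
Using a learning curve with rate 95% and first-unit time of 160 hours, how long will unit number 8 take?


Formula: T_n = T_1 * (learning_rate)^(log2(n)) where learning_rate = rate/100
Doublings = log2(8) = 3
T_n = 160 * 0.95^3
T_n = 160 * 0.8574 = 137.2 hours

137.2 hours


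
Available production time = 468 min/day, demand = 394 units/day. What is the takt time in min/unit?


Formula: Takt Time = Available Production Time / Customer Demand
Takt = 468 min/day / 394 units/day
Takt = 1.19 min/unit

1.19 min/unit


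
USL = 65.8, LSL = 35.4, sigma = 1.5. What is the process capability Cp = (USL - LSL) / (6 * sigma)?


Cp = (65.8 - 35.4) / (6 * 1.5)

3.38


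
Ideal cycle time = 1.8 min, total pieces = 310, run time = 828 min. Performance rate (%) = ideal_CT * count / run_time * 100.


Formula: Performance = (Ideal CT * Total Count) / Run Time * 100
Ideal output time = 1.8 * 310 = 558.0 min
Performance = 558.0 / 828 * 100 = 67.4%

67.4%


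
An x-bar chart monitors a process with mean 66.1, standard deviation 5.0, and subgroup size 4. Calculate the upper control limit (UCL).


UCL = 66.1 + 3 * 5.0 / sqrt(4)

73.6


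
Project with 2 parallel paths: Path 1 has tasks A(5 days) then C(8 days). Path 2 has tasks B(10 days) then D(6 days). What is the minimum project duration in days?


Path 1 = 5 + 8 = 13 days
Path 2 = 10 + 6 = 16 days
Duration = max(13, 16) = 16 days

16 days


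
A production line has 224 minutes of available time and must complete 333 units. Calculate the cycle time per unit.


Formula: CT = Available Time / Number of Units
CT = 224 min / 333 units
CT = 0.67 min/unit

0.67 min/unit


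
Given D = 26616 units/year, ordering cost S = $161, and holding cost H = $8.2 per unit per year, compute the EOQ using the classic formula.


Formula: EOQ = sqrt(2 * D * S / H)
Numerator: 2 * 26616 * 161 = 8570352
2DS/H = 8570352 / 8.2 = 1045164.9
EOQ = sqrt(1045164.9) = 1022.3 units

1022.3 units


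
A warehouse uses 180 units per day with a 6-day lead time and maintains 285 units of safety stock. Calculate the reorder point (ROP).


Formula: ROP = (Daily Demand * Lead Time) + Safety Stock
Demand during lead time = 180 * 6 = 1080 units
ROP = 1080 + 285 = 1365 units

1365 units


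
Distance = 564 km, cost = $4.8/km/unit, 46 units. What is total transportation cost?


TC = dist * cost * units = 564 * 4.8 * 46 = $124531.20

$124531.20


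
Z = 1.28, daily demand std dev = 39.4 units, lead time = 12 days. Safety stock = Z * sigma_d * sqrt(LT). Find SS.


Formula: SS = z * sigma_d * sqrt(LT)
sqrt(LT) = sqrt(12) = 3.4641
SS = 1.28 * 39.4 * 3.4641
SS = 174.7 units

174.7 units


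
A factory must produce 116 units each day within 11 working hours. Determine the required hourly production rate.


Formula: Production Rate = Daily Demand / Available Hours
Rate = 116 units/day / 11 hours/day
Rate = 10.5 units/hour

10.5 units/hour


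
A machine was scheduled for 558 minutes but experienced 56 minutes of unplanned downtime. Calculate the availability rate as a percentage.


Formula: Availability = (Planned Time - Downtime) / Planned Time * 100
Uptime = 558 - 56 = 502 min
Availability = 502 / 558 * 100 = 90.0%

90.0%


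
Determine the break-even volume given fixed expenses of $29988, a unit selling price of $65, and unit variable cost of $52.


Formula: BEQ = Fixed Costs / (Price - Variable Cost)
Contribution margin = $65 - $52 = $13/unit
BEQ = ceil($29988 / $13/unit) = ceil(2306.77) = 2307 units

2307 units


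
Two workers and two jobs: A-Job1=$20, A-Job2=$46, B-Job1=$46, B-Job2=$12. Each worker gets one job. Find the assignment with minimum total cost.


Option 1: A->1 + B->2 = $20 + $12 = $32
Option 2: A->2 + B->1 = $46 + $46 = $92
Min cost = min($32, $92) = $32

$32


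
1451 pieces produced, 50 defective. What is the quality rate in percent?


Formula: Quality Rate = Good Pieces / Total Pieces * 100
Good pieces = 1451 - 50 = 1401
QR = 1401 / 1451 * 100 = 96.6%

96.6%


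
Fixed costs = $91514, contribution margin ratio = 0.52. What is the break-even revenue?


Formula: BER = Fixed Costs / Contribution Margin Ratio
BER = $91514 / 0.52
BER = $175988.46 (to the nearest cent)

$175988.46


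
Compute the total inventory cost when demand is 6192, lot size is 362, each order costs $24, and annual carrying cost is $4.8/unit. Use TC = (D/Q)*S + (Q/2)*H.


TC = 6192/362 * 24 + 362/2 * 4.8

$1279.32


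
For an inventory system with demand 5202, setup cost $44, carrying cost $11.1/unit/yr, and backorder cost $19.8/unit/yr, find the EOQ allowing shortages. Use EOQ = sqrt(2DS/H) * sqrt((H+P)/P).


Formula: EOQ* = sqrt(2DS/H) * sqrt((H+P)/P)
Base EOQ = sqrt(2*5202*44/11.1) = 203.08 units
Correction = sqrt((11.1+19.8)/19.8) = 1.24924
EOQ* = 203.08 * 1.24924 = 253.7 units

253.7 units


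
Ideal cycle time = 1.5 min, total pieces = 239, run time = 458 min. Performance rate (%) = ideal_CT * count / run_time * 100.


Formula: Performance = (Ideal CT * Total Count) / Run Time * 100
Ideal output time = 1.5 * 239 = 358.5 min
Performance = 358.5 / 458 * 100 = 78.3%

78.3%


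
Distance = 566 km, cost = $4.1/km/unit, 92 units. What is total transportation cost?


TC = dist * cost * units = 566 * 4.1 * 92 = $213495.20

$213495.20


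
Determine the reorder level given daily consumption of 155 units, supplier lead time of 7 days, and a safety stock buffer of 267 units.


Formula: ROP = (Daily Demand * Lead Time) + Safety Stock
Demand during lead time = 155 * 7 = 1085 units
ROP = 1085 + 267 = 1352 units

1352 units


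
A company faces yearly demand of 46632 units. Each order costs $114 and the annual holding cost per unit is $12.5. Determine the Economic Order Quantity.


Formula: EOQ = sqrt(2 * D * S / H)
Numerator: 2 * 46632 * 114 = 10632096
2DS/H = 10632096 / 12.5 = 850567.7
EOQ = sqrt(850567.7) = 922.3 units

922.3 units


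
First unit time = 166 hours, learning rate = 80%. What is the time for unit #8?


Formula: T_n = T_1 * (learning_rate)^(log2(n)) where learning_rate = rate/100
Doublings = log2(8) = 3
T_n = 166 * 0.8^3
T_n = 166 * 0.512 = 85.0 hours

85.0 hours


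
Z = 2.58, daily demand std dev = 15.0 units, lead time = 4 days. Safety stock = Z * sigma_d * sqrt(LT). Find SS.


Formula: SS = z * sigma_d * sqrt(LT)
sqrt(LT) = sqrt(4) = 2.0
SS = 2.58 * 15.0 * 2.0
SS = 77.4 units

77.4 units


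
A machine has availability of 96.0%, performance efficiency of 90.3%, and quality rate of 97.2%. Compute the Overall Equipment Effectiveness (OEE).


Formula: OEE = Availability * Performance * Quality / 10000
A * P = 96.0% * 90.3% / 100 = 86.69%
OEE = 86.69% * 97.2% / 100 = 84.3%

84.3%


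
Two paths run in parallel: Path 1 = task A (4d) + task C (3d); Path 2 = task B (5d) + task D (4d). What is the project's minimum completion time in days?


Path 1 = 4 + 3 = 7 days
Path 2 = 5 + 4 = 9 days
Duration = max(7, 9) = 9 days

9 days


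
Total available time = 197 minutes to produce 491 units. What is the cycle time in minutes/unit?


Formula: CT = Available Time / Number of Units
CT = 197 min / 491 units
CT = 0.4 min/unit

0.4 min/unit


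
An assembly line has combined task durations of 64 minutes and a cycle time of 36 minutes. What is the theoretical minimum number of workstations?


Formula: N_min = ceil(Sum of Task Times / Cycle Time)
N_min = ceil(64 min / 36 min) = ceil(1.7778)
N_min = 2 stations

2


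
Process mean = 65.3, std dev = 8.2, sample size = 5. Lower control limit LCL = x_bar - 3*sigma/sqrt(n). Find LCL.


LCL = 65.3 - 3 * 8.2 / sqrt(5)

54.3


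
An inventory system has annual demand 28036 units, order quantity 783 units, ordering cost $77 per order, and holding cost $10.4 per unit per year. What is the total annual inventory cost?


TC = 28036/783 * 77 + 783/2 * 10.4

$6828.65


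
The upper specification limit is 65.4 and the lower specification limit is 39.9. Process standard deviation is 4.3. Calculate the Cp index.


Cp = (65.4 - 39.9) / (6 * 4.3)

0.99


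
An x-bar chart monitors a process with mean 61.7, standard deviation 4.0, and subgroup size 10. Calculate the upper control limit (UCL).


UCL = 61.7 + 3 * 4.0 / sqrt(10)

65.49


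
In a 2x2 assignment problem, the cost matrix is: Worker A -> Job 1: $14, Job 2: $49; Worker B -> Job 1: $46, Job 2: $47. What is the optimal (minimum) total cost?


Option 1: A->1 + B->2 = $14 + $47 = $61
Option 2: A->2 + B->1 = $49 + $46 = $95
Min cost = min($61, $95) = $61

$61


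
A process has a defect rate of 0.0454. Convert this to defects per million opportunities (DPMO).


DPMO = defect_rate * 1000000 = 0.0454 * 1000000

45400


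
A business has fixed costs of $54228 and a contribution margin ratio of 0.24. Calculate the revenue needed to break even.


Formula: BER = Fixed Costs / Contribution Margin Ratio
BER = $54228 / 0.24
BER = $225950.00 (to the nearest cent)

$225950.00


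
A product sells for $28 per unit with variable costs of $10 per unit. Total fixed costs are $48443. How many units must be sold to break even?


Formula: BEQ = Fixed Costs / (Price - Variable Cost)
Contribution margin = $28 - $10 = $18/unit
BEQ = ceil($48443 / $18/unit) = ceil(2691.28) = 2692 units

2692 units


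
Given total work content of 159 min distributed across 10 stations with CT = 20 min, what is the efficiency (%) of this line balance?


Formula: Efficiency = Sum of Task Times / (N_stations * CT) * 100
Total station capacity = 10 stations * 20 min = 200 min
Efficiency = 159 / 200 * 100 = 79.5%

79.5%


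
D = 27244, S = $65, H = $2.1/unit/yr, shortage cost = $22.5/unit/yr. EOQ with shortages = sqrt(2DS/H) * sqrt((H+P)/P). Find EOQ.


Formula: EOQ* = sqrt(2DS/H) * sqrt((H+P)/P)
Base EOQ = sqrt(2*27244*65/2.1) = 1298.67 units
Correction = sqrt((2.1+22.5)/22.5) = 1.04563
EOQ* = 1298.67 * 1.04563 = 1357.9 units

1357.9 units


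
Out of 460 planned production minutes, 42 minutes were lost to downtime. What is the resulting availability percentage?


Formula: Availability = (Planned Time - Downtime) / Planned Time * 100
Uptime = 460 - 42 = 418 min
Availability = 418 / 460 * 100 = 90.9%

90.9%


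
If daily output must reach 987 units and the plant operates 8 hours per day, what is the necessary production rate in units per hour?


Formula: Production Rate = Daily Demand / Available Hours
Rate = 987 units/day / 8 hours/day
Rate = 123.4 units/hour

123.4 units/hour


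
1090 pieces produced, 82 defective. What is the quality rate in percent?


Formula: Quality Rate = Good Pieces / Total Pieces * 100
Good pieces = 1090 - 82 = 1008
QR = 1008 / 1090 * 100 = 92.5%

92.5%


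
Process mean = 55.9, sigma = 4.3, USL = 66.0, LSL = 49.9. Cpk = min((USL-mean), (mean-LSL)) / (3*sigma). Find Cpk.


Cpu = (66.0 - 55.9) / (3 * 4.3) = 0.78
Cpl = (55.9 - 49.9) / (3 * 4.3) = 0.47
Cpk = min(0.78, 0.47) = 0.47

0.47


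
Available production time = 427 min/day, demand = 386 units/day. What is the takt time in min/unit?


Formula: Takt Time = Available Production Time / Customer Demand
Takt = 427 min/day / 386 units/day
Takt = 1.11 min/unit

1.11 min/unit


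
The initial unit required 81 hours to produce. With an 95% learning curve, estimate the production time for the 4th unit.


Formula: T_n = T_1 * (learning_rate)^(log2(n)) where learning_rate = rate/100
Doublings = log2(4) = 2
T_n = 81 * 0.95^2
T_n = 81 * 0.9025 = 73.1 hours

73.1 hours


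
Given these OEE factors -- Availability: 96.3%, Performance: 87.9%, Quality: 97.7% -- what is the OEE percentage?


Formula: OEE = Availability * Performance * Quality / 10000
A * P = 96.3% * 87.9% / 100 = 84.65%
OEE = 84.65% * 97.7% / 100 = 82.7%

82.7%


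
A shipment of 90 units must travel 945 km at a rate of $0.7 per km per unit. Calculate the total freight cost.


TC = dist * cost * units = 945 * 0.7 * 90 = $59535.00

$59535.00


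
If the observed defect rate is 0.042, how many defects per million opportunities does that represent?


DPMO = defect_rate * 1000000 = 0.042 * 1000000

42000


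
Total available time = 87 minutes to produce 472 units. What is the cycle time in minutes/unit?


Formula: CT = Available Time / Number of Units
CT = 87 min / 472 units
CT = 0.18 min/unit

0.18 min/unit


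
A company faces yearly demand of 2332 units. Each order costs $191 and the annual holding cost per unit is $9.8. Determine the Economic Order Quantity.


Formula: EOQ = sqrt(2 * D * S / H)
Numerator: 2 * 2332 * 191 = 890824
2DS/H = 890824 / 9.8 = 90900.4
EOQ = sqrt(90900.4) = 301.5 units

301.5 units


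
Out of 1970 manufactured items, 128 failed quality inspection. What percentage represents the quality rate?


Formula: Quality Rate = Good Pieces / Total Pieces * 100
Good pieces = 1970 - 128 = 1842
QR = 1842 / 1970 * 100 = 93.5%

93.5%


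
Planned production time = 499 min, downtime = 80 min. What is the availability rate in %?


Formula: Availability = (Planned Time - Downtime) / Planned Time * 100
Uptime = 499 - 80 = 419 min
Availability = 419 / 499 * 100 = 84.0%

84.0%


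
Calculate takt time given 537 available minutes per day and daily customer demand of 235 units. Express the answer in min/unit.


Formula: Takt Time = Available Production Time / Customer Demand
Takt = 537 min/day / 235 units/day
Takt = 2.29 min/unit

2.29 min/unit


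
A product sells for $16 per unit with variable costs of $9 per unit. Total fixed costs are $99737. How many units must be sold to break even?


Formula: BEQ = Fixed Costs / (Price - Variable Cost)
Contribution margin = $16 - $9 = $7/unit
BEQ = ceil($99737 / $7/unit) = ceil(14248.14) = 14249 units

14249 units


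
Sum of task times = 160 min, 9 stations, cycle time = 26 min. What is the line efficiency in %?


Formula: Efficiency = Sum of Task Times / (N_stations * CT) * 100
Total station capacity = 9 stations * 26 min = 234 min
Efficiency = 160 / 234 * 100 = 68.4%

68.4%


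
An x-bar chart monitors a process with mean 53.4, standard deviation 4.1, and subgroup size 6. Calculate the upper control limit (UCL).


UCL = 53.4 + 3 * 4.1 / sqrt(6)

58.42


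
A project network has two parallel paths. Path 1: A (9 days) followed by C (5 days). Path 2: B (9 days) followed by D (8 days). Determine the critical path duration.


Path 1 = 9 + 5 = 14 days
Path 2 = 9 + 8 = 17 days
Duration = max(14, 17) = 17 days

17 days


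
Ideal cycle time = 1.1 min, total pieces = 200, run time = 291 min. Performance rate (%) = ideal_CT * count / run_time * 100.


Formula: Performance = (Ideal CT * Total Count) / Run Time * 100
Ideal output time = 1.1 * 200 = 220.0 min
Performance = 220.0 / 291 * 100 = 75.6%

75.6%


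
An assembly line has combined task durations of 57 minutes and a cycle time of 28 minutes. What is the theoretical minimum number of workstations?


Formula: N_min = ceil(Sum of Task Times / Cycle Time)
N_min = ceil(57 min / 28 min) = ceil(2.0357)
N_min = 3 stations

3


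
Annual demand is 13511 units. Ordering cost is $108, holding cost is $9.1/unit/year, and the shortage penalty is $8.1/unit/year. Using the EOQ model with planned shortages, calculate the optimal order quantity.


Formula: EOQ* = sqrt(2DS/H) * sqrt((H+P)/P)
Base EOQ = sqrt(2*13511*108/9.1) = 566.3 units
Correction = sqrt((9.1+8.1)/8.1) = 1.45721
EOQ* = 566.3 * 1.45721 = 825.2 units

825.2 units


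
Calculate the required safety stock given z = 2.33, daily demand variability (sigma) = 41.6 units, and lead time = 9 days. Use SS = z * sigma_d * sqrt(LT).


Formula: SS = z * sigma_d * sqrt(LT)
sqrt(LT) = sqrt(9) = 3.0
SS = 2.33 * 41.6 * 3.0
SS = 290.8 units

290.8 units


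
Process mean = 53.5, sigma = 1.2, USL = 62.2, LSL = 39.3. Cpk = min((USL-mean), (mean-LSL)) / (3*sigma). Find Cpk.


Cpu = (62.2 - 53.5) / (3 * 1.2) = 2.42
Cpl = (53.5 - 39.3) / (3 * 1.2) = 3.94
Cpk = min(2.42, 3.94) = 2.42

2.42


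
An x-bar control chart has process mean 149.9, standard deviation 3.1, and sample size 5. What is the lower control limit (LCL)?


LCL = 149.9 - 3 * 3.1 / sqrt(5)

145.74


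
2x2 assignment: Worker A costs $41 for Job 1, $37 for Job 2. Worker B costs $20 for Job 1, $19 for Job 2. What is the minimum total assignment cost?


Option 1: A->1 + B->2 = $41 + $19 = $60
Option 2: A->2 + B->1 = $37 + $20 = $57
Min cost = min($60, $57) = $57

$57


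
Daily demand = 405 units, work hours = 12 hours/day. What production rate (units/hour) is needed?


Formula: Production Rate = Daily Demand / Available Hours
Rate = 405 units/day / 12 hours/day
Rate = 33.8 units/hour

33.8 units/hour


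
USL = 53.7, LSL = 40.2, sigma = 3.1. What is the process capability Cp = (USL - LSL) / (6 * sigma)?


Cp = (53.7 - 40.2) / (6 * 3.1)

0.73


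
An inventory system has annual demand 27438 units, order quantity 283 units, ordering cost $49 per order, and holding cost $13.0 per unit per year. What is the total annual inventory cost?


TC = 27438/283 * 49 + 283/2 * 13.0

$6590.25


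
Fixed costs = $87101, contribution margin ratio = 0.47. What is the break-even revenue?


Formula: BER = Fixed Costs / Contribution Margin Ratio
BER = $87101 / 0.47
BER = $185321.28 (to the nearest cent)

$185321.28


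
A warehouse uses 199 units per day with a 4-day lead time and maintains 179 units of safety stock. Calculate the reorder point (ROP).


Formula: ROP = (Daily Demand * Lead Time) + Safety Stock
Demand during lead time = 199 * 4 = 796 units
ROP = 796 + 179 = 975 units

975 units


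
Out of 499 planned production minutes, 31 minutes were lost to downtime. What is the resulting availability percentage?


Formula: Availability = (Planned Time - Downtime) / Planned Time * 100
Uptime = 499 - 31 = 468 min
Availability = 468 / 499 * 100 = 93.8%

93.8%


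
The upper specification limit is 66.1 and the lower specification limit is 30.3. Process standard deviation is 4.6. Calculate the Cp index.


Cp = (66.1 - 30.3) / (6 * 4.6)

1.3


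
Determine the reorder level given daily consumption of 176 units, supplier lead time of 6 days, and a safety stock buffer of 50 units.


Formula: ROP = (Daily Demand * Lead Time) + Safety Stock
Demand during lead time = 176 * 6 = 1056 units
ROP = 1056 + 50 = 1106 units

1106 units


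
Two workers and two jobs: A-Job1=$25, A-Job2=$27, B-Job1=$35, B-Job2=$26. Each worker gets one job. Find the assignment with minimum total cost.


Option 1: A->1 + B->2 = $25 + $26 = $51
Option 2: A->2 + B->1 = $27 + $35 = $62
Min cost = min($51, $62) = $51

$51


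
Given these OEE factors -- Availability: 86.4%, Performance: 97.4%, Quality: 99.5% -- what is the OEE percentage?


Formula: OEE = Availability * Performance * Quality / 10000
A * P = 86.4% * 97.4% / 100 = 84.15%
OEE = 84.15% * 99.5% / 100 = 83.7%

83.7%


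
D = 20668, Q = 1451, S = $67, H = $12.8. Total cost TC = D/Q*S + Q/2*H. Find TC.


TC = 20668/1451 * 67 + 1451/2 * 12.8

$10240.75


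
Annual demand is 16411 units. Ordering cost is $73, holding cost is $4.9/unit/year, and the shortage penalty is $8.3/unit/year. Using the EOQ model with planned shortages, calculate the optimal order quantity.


Formula: EOQ* = sqrt(2DS/H) * sqrt((H+P)/P)
Base EOQ = sqrt(2*16411*73/4.9) = 699.27 units
Correction = sqrt((4.9+8.3)/8.3) = 1.2611
EOQ* = 699.27 * 1.2611 = 881.8 units

881.8 units


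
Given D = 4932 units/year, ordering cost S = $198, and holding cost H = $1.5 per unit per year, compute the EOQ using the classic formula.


Formula: EOQ = sqrt(2 * D * S / H)
Numerator: 2 * 4932 * 198 = 1953072
2DS/H = 1953072 / 1.5 = 1302048.0
EOQ = sqrt(1302048.0) = 1141.1 units

1141.1 units


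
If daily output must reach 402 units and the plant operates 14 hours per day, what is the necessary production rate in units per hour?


Formula: Production Rate = Daily Demand / Available Hours
Rate = 402 units/day / 14 hours/day
Rate = 28.7 units/hour

28.7 units/hour


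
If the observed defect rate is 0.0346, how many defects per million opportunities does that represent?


DPMO = defect_rate * 1000000 = 0.0346 * 1000000

34600


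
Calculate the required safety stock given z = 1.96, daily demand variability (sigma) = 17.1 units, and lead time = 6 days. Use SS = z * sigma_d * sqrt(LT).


Formula: SS = z * sigma_d * sqrt(LT)
sqrt(LT) = sqrt(6) = 2.4495
SS = 1.96 * 17.1 * 2.4495
SS = 82.1 units

82.1 units


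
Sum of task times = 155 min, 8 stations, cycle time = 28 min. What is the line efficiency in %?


Formula: Efficiency = Sum of Task Times / (N_stations * CT) * 100
Total station capacity = 8 stations * 28 min = 224 min
Efficiency = 155 / 224 * 100 = 69.2%

69.2%


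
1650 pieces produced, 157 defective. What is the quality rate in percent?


Formula: Quality Rate = Good Pieces / Total Pieces * 100
Good pieces = 1650 - 157 = 1493
QR = 1493 / 1650 * 100 = 90.5%

90.5%


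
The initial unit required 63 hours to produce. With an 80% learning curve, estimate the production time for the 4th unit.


Formula: T_n = T_1 * (learning_rate)^(log2(n)) where learning_rate = rate/100
Doublings = log2(4) = 2
T_n = 63 * 0.8^2
T_n = 63 * 0.64 = 40.3 hours

40.3 hours


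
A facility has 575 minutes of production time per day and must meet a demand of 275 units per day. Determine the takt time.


Formula: Takt Time = Available Production Time / Customer Demand
Takt = 575 min/day / 275 units/day
Takt = 2.09 min/unit

2.09 min/unit


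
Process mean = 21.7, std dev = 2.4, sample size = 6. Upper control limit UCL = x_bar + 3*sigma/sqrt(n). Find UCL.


UCL = 21.7 + 3 * 2.4 / sqrt(6)

24.64


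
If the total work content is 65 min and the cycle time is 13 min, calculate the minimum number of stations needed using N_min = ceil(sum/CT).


Formula: N_min = ceil(Sum of Task Times / Cycle Time)
N_min = ceil(65 min / 13 min) = ceil(5.0)
N_min = 5 stations

5


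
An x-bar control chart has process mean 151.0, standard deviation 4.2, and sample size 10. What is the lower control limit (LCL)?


LCL = 151.0 - 3 * 4.2 / sqrt(10)

147.02


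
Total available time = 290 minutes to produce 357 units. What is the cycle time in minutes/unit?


Formula: CT = Available Time / Number of Units
CT = 290 min / 357 units
CT = 0.81 min/unit

0.81 min/unit


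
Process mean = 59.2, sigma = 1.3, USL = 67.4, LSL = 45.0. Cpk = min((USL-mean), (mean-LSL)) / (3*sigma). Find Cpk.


Cpu = (67.4 - 59.2) / (3 * 1.3) = 2.1
Cpl = (59.2 - 45.0) / (3 * 1.3) = 3.64
Cpk = min(2.1, 3.64) = 2.1

2.1


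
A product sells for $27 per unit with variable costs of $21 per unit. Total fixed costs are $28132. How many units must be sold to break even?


Formula: BEQ = Fixed Costs / (Price - Variable Cost)
Contribution margin = $27 - $21 = $6/unit
BEQ = ceil($28132 / $6/unit) = ceil(4688.67) = 4689 units

4689 units


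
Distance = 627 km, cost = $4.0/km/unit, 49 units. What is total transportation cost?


TC = dist * cost * units = 627 * 4.0 * 49 = $122892.00

$122892.00


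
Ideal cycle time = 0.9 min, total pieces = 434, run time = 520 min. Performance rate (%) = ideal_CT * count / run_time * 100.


Formula: Performance = (Ideal CT * Total Count) / Run Time * 100
Ideal output time = 0.9 * 434 = 390.6 min
Performance = 390.6 / 520 * 100 = 75.1%

75.1%


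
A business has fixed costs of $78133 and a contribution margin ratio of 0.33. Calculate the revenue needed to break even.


Formula: BER = Fixed Costs / Contribution Margin Ratio
BER = $78133 / 0.33
BER = $236766.67 (to the nearest cent)

$236766.67


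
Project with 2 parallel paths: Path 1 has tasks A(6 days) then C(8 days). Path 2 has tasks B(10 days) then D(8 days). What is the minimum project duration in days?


Path 1 = 6 + 8 = 14 days
Path 2 = 10 + 8 = 18 days
Duration = max(14, 18) = 18 days

18 days


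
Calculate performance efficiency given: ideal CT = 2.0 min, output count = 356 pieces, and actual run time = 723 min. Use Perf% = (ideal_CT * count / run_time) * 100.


Formula: Performance = (Ideal CT * Total Count) / Run Time * 100
Ideal output time = 2.0 * 356 = 712.0 min
Performance = 712.0 / 723 * 100 = 98.5%

98.5%


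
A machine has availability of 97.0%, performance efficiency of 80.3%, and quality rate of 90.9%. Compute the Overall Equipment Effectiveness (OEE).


Formula: OEE = Availability * Performance * Quality / 10000
A * P = 97.0% * 80.3% / 100 = 77.89%
OEE = 77.89% * 90.9% / 100 = 70.8%

70.8%


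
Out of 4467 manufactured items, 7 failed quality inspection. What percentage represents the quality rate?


Formula: Quality Rate = Good Pieces / Total Pieces * 100
Good pieces = 4467 - 7 = 4460
QR = 4460 / 4467 * 100 = 99.8%

99.8%


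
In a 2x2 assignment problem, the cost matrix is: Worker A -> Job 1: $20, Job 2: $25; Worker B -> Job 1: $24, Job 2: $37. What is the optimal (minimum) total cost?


Option 1: A->1 + B->2 = $20 + $37 = $57
Option 2: A->2 + B->1 = $25 + $24 = $49
Min cost = min($57, $49) = $49

$49


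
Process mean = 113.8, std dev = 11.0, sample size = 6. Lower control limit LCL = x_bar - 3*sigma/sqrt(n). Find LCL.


LCL = 113.8 - 3 * 11.0 / sqrt(6)

100.33


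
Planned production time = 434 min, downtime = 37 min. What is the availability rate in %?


Formula: Availability = (Planned Time - Downtime) / Planned Time * 100
Uptime = 434 - 37 = 397 min
Availability = 397 / 434 * 100 = 91.5%

91.5%


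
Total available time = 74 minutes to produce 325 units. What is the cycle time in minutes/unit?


Formula: CT = Available Time / Number of Units
CT = 74 min / 325 units
CT = 0.23 min/unit

0.23 min/unit


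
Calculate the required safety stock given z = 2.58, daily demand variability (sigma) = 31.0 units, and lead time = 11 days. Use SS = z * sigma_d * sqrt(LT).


Formula: SS = z * sigma_d * sqrt(LT)
sqrt(LT) = sqrt(11) = 3.3166
SS = 2.58 * 31.0 * 3.3166
SS = 265.3 units

265.3 units


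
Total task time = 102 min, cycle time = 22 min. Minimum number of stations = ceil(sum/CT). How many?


Formula: N_min = ceil(Sum of Task Times / Cycle Time)
N_min = ceil(102 min / 22 min) = ceil(4.6364)
N_min = 5 stations

5


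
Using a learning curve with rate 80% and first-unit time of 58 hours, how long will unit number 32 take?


Formula: T_n = T_1 * (learning_rate)^(log2(n)) where learning_rate = rate/100
Doublings = log2(32) = 5
T_n = 58 * 0.8^5
T_n = 58 * 0.3277 = 19.0 hours

19.0 hours


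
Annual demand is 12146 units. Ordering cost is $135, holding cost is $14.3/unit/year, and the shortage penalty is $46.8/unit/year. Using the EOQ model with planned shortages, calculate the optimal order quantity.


Formula: EOQ* = sqrt(2DS/H) * sqrt((H+P)/P)
Base EOQ = sqrt(2*12146*135/14.3) = 478.88 units
Correction = sqrt((14.3+46.8)/46.8) = 1.14261
EOQ* = 478.88 * 1.14261 = 547.2 units

547.2 units


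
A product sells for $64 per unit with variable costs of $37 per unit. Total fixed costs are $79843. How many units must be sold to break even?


Formula: BEQ = Fixed Costs / (Price - Variable Cost)
Contribution margin = $64 - $37 = $27/unit
BEQ = ceil($79843 / $27/unit) = ceil(2957.15) = 2958 units

2958 units


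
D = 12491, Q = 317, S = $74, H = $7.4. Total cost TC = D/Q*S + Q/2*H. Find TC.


TC = 12491/317 * 74 + 317/2 * 7.4

$4088.78


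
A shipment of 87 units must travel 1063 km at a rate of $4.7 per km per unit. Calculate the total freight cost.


TC = dist * cost * units = 1063 * 4.7 * 87 = $434660.70

$434660.70


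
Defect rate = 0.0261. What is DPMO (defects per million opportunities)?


DPMO = defect_rate * 1000000 = 0.0261 * 1000000

26100


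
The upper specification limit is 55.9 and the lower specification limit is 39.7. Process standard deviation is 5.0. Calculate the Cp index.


Cp = (55.9 - 39.7) / (6 * 5.0)

0.54


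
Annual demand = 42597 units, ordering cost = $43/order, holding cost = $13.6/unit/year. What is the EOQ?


Formula: EOQ = sqrt(2 * D * S / H)
Numerator: 2 * 42597 * 43 = 3663342
2DS/H = 3663342 / 13.6 = 269363.4
EOQ = sqrt(269363.4) = 519.0 units

519.0 units


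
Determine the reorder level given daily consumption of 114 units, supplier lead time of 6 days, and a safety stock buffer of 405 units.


Formula: ROP = (Daily Demand * Lead Time) + Safety Stock
Demand during lead time = 114 * 6 = 684 units
ROP = 684 + 405 = 1089 units

1089 units


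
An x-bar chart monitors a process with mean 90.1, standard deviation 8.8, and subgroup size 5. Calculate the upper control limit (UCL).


UCL = 90.1 + 3 * 8.8 / sqrt(5)

101.91


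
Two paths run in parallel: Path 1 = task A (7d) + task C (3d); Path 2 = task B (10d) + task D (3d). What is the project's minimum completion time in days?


Path 1 = 7 + 3 = 10 days
Path 2 = 10 + 3 = 13 days
Duration = max(10, 13) = 13 days

13 days


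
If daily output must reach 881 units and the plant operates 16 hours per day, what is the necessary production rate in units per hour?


Formula: Production Rate = Daily Demand / Available Hours
Rate = 881 units/day / 16 hours/day
Rate = 55.1 units/hour

55.1 units/hour


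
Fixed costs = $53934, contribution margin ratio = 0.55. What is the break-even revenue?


Formula: BER = Fixed Costs / Contribution Margin Ratio
BER = $53934 / 0.55
BER = $98061.82 (to the nearest cent)

$98061.82


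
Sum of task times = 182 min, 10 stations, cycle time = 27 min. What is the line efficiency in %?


Formula: Efficiency = Sum of Task Times / (N_stations * CT) * 100
Total station capacity = 10 stations * 27 min = 270 min
Efficiency = 182 / 270 * 100 = 67.4%

67.4%


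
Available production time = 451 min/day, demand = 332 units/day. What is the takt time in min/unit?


Formula: Takt Time = Available Production Time / Customer Demand
Takt = 451 min/day / 332 units/day
Takt = 1.36 min/unit

1.36 min/unit


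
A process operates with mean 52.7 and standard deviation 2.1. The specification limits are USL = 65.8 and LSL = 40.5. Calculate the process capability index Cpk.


Cpu = (65.8 - 52.7) / (3 * 2.1) = 2.08
Cpl = (52.7 - 40.5) / (3 * 2.1) = 1.94
Cpk = min(2.08, 1.94) = 1.94

1.94


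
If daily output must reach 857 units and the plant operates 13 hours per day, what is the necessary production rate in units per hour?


Formula: Production Rate = Daily Demand / Available Hours
Rate = 857 units/day / 13 hours/day
Rate = 65.9 units/hour

65.9 units/hour


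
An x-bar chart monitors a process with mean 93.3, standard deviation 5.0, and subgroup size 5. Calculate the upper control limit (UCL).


UCL = 93.3 + 3 * 5.0 / sqrt(5)

100.01


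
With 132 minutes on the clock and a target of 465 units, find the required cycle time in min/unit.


Formula: CT = Available Time / Number of Units
CT = 132 min / 465 units
CT = 0.28 min/unit

0.28 min/unit


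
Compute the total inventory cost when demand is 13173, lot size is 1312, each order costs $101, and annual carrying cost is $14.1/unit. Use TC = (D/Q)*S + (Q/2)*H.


TC = 13173/1312 * 101 + 1312/2 * 14.1

$10263.68


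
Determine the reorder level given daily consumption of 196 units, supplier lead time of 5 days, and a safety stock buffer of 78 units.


Formula: ROP = (Daily Demand * Lead Time) + Safety Stock
Demand during lead time = 196 * 5 = 980 units
ROP = 980 + 78 = 1058 units

1058 units


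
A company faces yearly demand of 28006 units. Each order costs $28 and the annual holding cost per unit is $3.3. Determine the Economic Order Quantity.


Formula: EOQ = sqrt(2 * D * S / H)
Numerator: 2 * 28006 * 28 = 1568336
2DS/H = 1568336 / 3.3 = 475253.3
EOQ = sqrt(475253.3) = 689.4 units

689.4 units


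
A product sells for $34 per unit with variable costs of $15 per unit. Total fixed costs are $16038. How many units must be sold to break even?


Formula: BEQ = Fixed Costs / (Price - Variable Cost)
Contribution margin = $34 - $15 = $19/unit
BEQ = ceil($16038 / $19/unit) = ceil(844.11) = 845 units

845 units
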